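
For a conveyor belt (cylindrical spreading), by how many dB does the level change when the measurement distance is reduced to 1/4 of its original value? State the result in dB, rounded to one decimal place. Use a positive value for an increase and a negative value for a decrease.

+6.0 dB

Line-source spreading: ΔL = −10·log₁₀(r₂/r₁).
ΔL = −10·log₁₀(0.25) = +6.02 dB.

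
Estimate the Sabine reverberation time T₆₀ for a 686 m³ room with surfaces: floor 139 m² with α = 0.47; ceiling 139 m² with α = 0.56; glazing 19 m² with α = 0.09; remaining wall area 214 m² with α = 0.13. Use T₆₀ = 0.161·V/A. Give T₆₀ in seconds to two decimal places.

Total absorption A = 139·0.47 + 139·0.56 + 19·0.09 + 214·0.13 = 172.70 m² sabins.
T₆₀ = 0.161 × 686 / 172.70 = 0.640 s.

0.64 s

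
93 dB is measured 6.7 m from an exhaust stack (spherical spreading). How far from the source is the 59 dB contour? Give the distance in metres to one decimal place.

335.8 m

The 34.0 dB drop corresponds to a distance ratio of 10^(34.0/20) for a point source.
r₂ = 6.7·10^((93−59)/20) = 6.7·10^(34.0/20) = 335.80 m.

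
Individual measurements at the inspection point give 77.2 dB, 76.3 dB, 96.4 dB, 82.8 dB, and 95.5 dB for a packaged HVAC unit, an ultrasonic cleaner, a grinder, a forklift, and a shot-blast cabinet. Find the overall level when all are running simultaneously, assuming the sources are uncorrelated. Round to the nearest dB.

99 dB

For uncorrelated sources the intensities add, so convert each level to linear form, sum, and take 10·log₁₀ of the total.
Σ 10^(L/10) = 10^(77.2/10) + 10^(76.3/10) + 10^(96.4/10) + 10^(82.8/10) + 10^(95.5/10) = 8.199e+09.
L_total = 10·log₁₀(8.199e+09) = 99.14 dB.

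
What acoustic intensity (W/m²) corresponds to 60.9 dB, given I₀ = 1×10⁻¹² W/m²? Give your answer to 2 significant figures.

I/I₀ = 10^(60.9/10) = 1.23e+06, so I = 1.23e+06 × 10⁻¹² W/m².

1.2e-06 W/m²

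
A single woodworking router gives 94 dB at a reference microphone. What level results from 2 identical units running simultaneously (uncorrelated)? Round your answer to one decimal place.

L_total = L₁ + 10·log₁₀ N for N identical incoherent sources.
L_total = 94 + 10·log₁₀(2) = 94 + 3.010 = 97.01 dB.

97.0 dB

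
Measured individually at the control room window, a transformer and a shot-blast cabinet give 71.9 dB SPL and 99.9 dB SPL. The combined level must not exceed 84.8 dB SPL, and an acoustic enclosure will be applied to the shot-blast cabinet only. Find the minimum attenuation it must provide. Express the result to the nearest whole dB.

15 dB

Fixed contribution from the other source: Σ 10^(L/10) = 10^(71.9/10) = 1.549e+07 (71.90 dB SPL).
The limit corresponds to 10^(84.8/10) = 3.020e+08; subtracting the fixed part leaves 2.865e+08 for the shot-blast cabinet, i.e. 84.57 dB SPL.
So the shot-blast cabinet must be reduced from 99.9 to 84.57 dB SPL: IL = 15.33 dB.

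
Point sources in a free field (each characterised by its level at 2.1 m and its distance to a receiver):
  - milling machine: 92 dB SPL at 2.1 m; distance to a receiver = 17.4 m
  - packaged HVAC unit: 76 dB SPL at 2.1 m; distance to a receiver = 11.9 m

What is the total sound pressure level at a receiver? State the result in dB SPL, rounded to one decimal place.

73.9 dB SPL

Propagate each source to the receiver with L = L_ref − 20·log₁₀(r/r_ref), then add intensities.
milling machine: 92 − 20·log₁₀(17.4/2.1) = 92 − 18.37 = 73.63 dB SPL.
packaged HVAC unit: 76 − 20·log₁₀(11.9/2.1) = 76 − 15.07 = 60.93 dB SPL.
Σ 10^(L/10) = 2.433e+07 → L_total = 10·log₁₀(2.433e+07) = 73.86 dB SPL.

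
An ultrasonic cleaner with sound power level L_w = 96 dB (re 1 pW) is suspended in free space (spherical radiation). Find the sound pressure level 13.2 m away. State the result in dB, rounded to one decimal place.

The power spreads over a sphere of area 4π·r², so L_p = L_w − 10·log₁₀(4π·r²).
4π·r² = 2190 m², 10·log₁₀ of that is 33.404 dB.
L_p = 96 − 33.404 = 62.60 dB.

62.6 dB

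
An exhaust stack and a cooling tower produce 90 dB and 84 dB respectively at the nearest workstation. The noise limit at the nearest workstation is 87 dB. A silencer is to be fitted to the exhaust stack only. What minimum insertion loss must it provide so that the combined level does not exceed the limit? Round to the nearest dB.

6 dB

Fixed contribution from the other source: Σ 10^(L/10) = 10^(84/10) = 2.512e+08 (84.00 dB).
To meet 87 dB overall, the treated exhaust stack may contribute at most 10^(87/10) − 2.512e+08 = 2.500e+08, i.e. 83.98 dB.
So the exhaust stack must be reduced from 90 to 83.98 dB: IL = 6.02 dB.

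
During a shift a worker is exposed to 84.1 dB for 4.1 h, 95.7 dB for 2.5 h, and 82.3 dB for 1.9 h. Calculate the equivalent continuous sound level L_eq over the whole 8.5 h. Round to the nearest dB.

The energy average is taken in the linear domain: L_eq = 10·log₁₀[(Σ tᵢ·10^(Lᵢ/10))/T], T = 8.5 h.
Σ tᵢ·10^(Lᵢ/10) = 4.1·10^(84.1/10) + 2.5·10^(95.7/10) + 1.9·10^(82.3/10) = 1.066e+10.
L_eq = 10·log₁₀(1.066e+10/8.5) = 90.99 dB.

91 dB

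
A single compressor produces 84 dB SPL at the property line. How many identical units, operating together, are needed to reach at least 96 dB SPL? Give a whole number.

The shortfall is 96 − 84 = 12.0 dB, and N units add 10·log₁₀ N, so need 10·log₁₀ N ≥ 12.0.
N ≥ 10^(12.0/10) = 15.849, so N = 16.

16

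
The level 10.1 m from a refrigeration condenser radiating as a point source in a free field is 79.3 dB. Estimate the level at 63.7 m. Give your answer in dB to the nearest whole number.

63 dB

Point-source attenuation: ΔL = 20·log₁₀(r₂/r₁) = 20·log₁₀(63.7/10.1) = 15.996 dB.
L₂ = 79.3 − 20·log₁₀(63.7/10.1) = 79.3 − 15.996 = 63.30 dB.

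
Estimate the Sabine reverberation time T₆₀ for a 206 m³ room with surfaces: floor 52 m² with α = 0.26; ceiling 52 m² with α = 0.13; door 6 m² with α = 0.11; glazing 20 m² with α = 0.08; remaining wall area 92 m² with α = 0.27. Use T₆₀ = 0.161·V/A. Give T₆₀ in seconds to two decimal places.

0.70 s

A = Σ Sᵢαᵢ = 52·0.26 + 52·0.13 + 6·0.11 + 20·0.08 + 92·0.27 = 47.38 m².
T₆₀ = 0.161 × 206 / 47.38 = 0.700 s.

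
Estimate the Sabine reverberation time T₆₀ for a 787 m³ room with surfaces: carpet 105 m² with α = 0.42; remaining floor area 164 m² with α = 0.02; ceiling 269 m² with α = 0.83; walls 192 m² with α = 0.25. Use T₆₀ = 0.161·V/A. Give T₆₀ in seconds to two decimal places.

A = Σ Sᵢαᵢ = 105·0.42 + 164·0.02 + 269·0.83 + 192·0.25 = 318.65 m².
T₆₀ = 0.161 × 787 / 318.65 = 0.398 s.

0.40 s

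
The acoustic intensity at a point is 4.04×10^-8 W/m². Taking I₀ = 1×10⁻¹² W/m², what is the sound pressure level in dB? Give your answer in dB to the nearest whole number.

46 dB

Dividing by I₀ shifts the exponent by 12: I/I₀ = 4.04×10^4.
L = 10·(0.6064 + 4) = 46.06 dB.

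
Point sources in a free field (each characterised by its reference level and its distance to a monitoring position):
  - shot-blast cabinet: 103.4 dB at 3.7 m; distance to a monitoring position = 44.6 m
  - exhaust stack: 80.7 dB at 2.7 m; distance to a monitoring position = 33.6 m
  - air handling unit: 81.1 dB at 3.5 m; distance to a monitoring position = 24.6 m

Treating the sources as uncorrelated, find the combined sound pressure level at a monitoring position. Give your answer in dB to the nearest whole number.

Propagate each source to the receiver with L = L_ref − 20·log₁₀(r/r_ref), then add intensities.
shot-blast cabinet: 103.4 − 20·log₁₀(44.6/3.7) = 103.4 − 21.62 = 81.78 dB.
exhaust stack: 80.7 − 20·log₁₀(33.6/2.7) = 80.7 − 21.90 = 58.80 dB.
air handling unit: 81.1 − 20·log₁₀(24.6/3.5) = 81.1 − 16.94 = 64.16 dB.
Σ 10^(L/10) = 1.539e+08 → L_total = 10·log₁₀(1.539e+08) = 81.87 dB.

82 dB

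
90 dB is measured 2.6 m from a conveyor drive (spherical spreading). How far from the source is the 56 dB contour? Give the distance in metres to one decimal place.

130.3 m

For a point source L₁ − L₂ = 20·log₁₀(r₂/r₁), so r₂ = r₁·10^((L₁−L₂)/20).
r₂ = 2.6·10^((90−56)/20) = 2.6·10^(34.0/20) = 130.31 m.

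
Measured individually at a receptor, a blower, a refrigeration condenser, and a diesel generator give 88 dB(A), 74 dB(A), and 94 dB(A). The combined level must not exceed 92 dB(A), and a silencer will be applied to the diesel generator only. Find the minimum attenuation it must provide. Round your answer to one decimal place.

4.3 dB

Everything except the diesel generator sums to 10^(88/10) + 10^(74/10) = 6.561e+08 in linear terms, 88.17 dB(A).
The limit corresponds to 10^(92/10) = 1.585e+09; subtracting the fixed part leaves 9.288e+08 for the diesel generator, i.e. 89.68 dB(A).
So the diesel generator must be reduced from 94 to 89.68 dB(A): IL = 4.32 dB.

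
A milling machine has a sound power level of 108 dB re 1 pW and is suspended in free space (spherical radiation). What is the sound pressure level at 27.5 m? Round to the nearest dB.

The power spreads over a sphere of area 4π·r², so L_p = L_w − 10·log₁₀(4π·r²).
4π·r² = 9503 m², 10·log₁₀ of that is 39.779 dB.
L_p = 108 − 39.779 = 68.22 dB.

68 dB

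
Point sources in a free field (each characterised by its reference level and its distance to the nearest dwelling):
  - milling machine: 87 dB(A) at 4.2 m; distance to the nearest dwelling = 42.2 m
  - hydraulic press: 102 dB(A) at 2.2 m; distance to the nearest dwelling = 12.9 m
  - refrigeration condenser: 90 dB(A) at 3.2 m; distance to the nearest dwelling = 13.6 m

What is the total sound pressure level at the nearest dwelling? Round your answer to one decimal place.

Apply inverse-square spreading to bring every level to the receiver, then sum 10^(L/10).
milling machine: 87 − 20·log₁₀(42.2/4.2) = 87 − 20.04 = 66.96 dB(A).
hydraulic press: 102 − 20·log₁₀(12.9/2.2) = 102 − 15.36 = 86.64 dB(A).
refrigeration condenser: 90 − 20·log₁₀(13.6/3.2) = 90 − 12.57 = 77.43 dB(A).
Σ 10^(L/10) = 5.213e+08 → L_total = 10·log₁₀(5.213e+08) = 87.17 dB(A).

87.2 dB(A)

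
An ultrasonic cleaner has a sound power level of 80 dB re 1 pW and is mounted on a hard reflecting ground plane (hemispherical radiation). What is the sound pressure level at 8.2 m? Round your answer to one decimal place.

53.7 dB

L_p = L_w − 10·log₁₀(2π·r²) with r = 8.2 m.
2π·r² = 422.5 m², 10·log₁₀ of that is 26.258 dB.
L_p = 80 − 26.258 = 53.74 dB.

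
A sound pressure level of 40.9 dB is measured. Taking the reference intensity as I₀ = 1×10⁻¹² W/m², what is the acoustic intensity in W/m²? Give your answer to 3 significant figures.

1.23e-08 W/m²

I/I₀ = 10^(40.9/10) = 1.23e+04, so I = 1.23e+04 × 10⁻¹² W/m².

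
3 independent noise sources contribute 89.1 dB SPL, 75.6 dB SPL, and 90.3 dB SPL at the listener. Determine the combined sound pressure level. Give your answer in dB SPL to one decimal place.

For uncorrelated sources the intensities add, so convert each level to linear form, sum, and take 10·log₁₀ of the total.
Σ 10^(L/10) = 10^(89.1/10) + 10^(75.6/10) + 10^(90.3/10) = 1.921e+09.
L_total = 10·log₁₀(1.921e+09) = 92.83 dB SPL.

92.8 dB SPL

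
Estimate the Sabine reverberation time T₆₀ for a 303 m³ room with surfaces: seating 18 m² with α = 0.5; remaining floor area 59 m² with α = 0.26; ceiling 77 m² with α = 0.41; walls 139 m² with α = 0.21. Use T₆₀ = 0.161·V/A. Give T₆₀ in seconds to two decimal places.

0.57 s

Total absorption A = 18·0.5 + 59·0.26 + 77·0.41 + 139·0.21 = 85.10 m² sabins.
T₆₀ = 0.161 × 303 / 85.10 = 0.573 s.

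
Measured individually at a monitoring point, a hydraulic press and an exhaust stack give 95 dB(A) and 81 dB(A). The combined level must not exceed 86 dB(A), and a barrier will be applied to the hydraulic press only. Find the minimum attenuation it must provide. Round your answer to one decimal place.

10.7 dB

Everything except the hydraulic press sums to 10^(81/10) = 1.259e+08 in linear terms, 81.00 dB(A).
The limit corresponds to 10^(86/10) = 3.981e+08; subtracting the fixed part leaves 2.722e+08 for the hydraulic press, i.e. 84.35 dB(A).
So the hydraulic press must be reduced from 95 to 84.35 dB(A): IL = 10.65 dB.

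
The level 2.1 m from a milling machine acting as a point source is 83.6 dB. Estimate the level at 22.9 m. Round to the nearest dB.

Spherical spreading from a point source gives a 20·log₁₀(r₂/r₁) drop.
L₂ = 83.6 − 20·log₁₀(22.9/2.1) = 83.6 − 20.752 = 62.85 dB.

63 dB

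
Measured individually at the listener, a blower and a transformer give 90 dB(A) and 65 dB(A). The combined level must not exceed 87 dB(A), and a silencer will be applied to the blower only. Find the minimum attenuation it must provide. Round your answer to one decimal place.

3.0 dB

Everything except the blower sums to 10^(65/10) = 3.162e+06 in linear terms, 65.00 dB(A).
The limit corresponds to 10^(87/10) = 5.012e+08; subtracting the fixed part leaves 4.980e+08 for the blower, i.e. 86.97 dB(A).
Required insertion loss = 90 − 86.97 = 3.03 dB.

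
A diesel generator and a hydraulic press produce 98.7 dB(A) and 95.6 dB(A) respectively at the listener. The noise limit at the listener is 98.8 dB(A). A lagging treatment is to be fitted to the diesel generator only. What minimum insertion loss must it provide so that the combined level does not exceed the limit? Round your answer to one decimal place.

2.7 dB

The untreated sources together contribute 10^(95.6/10) = 3.631e+09, i.e. 95.60 dB(A).
To meet 98.8 dB(A) overall, the treated diesel generator may contribute at most 10^(98.8/10) − 3.631e+09 = 3.955e+09, i.e. 95.97 dB(A).
So the diesel generator must be reduced from 98.7 to 95.97 dB(A): IL = 2.73 dB.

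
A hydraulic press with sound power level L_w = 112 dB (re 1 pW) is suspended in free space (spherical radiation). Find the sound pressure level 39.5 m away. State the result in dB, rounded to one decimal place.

69.1 dB

Free-field spherical radiation: L_p = L_w − 10·log₁₀(4π·r²), r = 39.5 m.
4π·r² = 1.961e+04 m², 10·log₁₀ of that is 42.924 dB.
L_p = 112 − 42.924 = 69.08 dB.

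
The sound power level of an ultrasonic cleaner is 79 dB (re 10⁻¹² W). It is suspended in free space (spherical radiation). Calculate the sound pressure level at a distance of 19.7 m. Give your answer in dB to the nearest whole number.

The power spreads over a sphere of area 4π·r², so L_p = L_w − 10·log₁₀(4π·r²).
4π·r² = 4877 m², 10·log₁₀ of that is 36.881 dB.
L_p = 79 − 36.881 = 42.12 dB.

42 dB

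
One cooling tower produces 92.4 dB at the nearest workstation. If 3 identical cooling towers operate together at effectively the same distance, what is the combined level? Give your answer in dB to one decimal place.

L_total = L₁ + 10·log₁₀ N for N identical incoherent sources.
L_total = 92.4 + 10·log₁₀(3) = 92.4 + 4.771 = 97.17 dB.

97.2 dB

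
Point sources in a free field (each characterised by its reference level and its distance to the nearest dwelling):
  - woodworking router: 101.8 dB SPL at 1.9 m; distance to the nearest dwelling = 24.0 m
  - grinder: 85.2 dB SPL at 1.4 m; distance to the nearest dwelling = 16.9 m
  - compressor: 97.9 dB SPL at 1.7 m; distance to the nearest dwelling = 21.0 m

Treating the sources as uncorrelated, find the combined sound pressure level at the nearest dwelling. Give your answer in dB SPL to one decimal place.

81.4 dB SPL

Propagate each source to the receiver with L = L_ref − 20·log₁₀(r/r_ref), then add intensities.
woodworking router: 101.8 − 20·log₁₀(24.0/1.9) = 101.8 − 22.03 = 79.77 dB SPL.
grinder: 85.2 − 20·log₁₀(16.9/1.4) = 85.2 − 21.64 = 63.56 dB SPL.
compressor: 97.9 − 20·log₁₀(21.0/1.7) = 97.9 − 21.84 = 76.06 dB SPL.
Σ 10^(L/10) = 1.375e+08 → L_total = 10·log₁₀(1.375e+08) = 81.38 dB SPL.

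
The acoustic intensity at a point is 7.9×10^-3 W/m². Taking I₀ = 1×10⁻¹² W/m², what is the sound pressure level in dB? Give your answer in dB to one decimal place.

I/I₀ = 7.9×10^-3/10⁻¹² = 7.9×10^9, and L = 10·log₁₀(I/I₀).
L = 10·(0.8976 + 9) = 98.98 dB.

99.0 dB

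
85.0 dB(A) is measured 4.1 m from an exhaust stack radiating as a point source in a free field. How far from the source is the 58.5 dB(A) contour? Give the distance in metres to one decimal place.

86.7 m

The 26.5 dB drop corresponds to a distance ratio of 10^(26.5/20) for a point source.
r₂ = 4.1·10^((85.0−58.5)/20) = 4.1·10^(26.5/20) = 86.65 m.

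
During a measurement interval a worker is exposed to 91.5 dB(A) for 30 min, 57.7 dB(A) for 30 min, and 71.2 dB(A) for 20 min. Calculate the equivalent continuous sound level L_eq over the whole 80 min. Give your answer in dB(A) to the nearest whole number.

87 dB(A)

L_eq = 10·log₁₀[(1/T)·Σ tᵢ·10^(Lᵢ/10)] with T = 80 min.
Σ tᵢ·10^(Lᵢ/10) = 30·10^(91.5/10) + 30·10^(57.7/10) + 20·10^(71.2/10) = 4.266e+10.
L_eq = 10·log₁₀(4.266e+10/80) = 87.27 dB(A).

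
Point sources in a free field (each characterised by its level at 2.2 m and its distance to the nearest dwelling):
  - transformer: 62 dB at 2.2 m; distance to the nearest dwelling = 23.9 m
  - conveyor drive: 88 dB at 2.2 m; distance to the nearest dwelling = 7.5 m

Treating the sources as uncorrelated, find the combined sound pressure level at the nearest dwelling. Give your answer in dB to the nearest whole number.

Apply inverse-square spreading to bring every level to the receiver, then sum 10^(L/10).
transformer: 62 − 20·log₁₀(23.9/2.2) = 62 − 20.72 = 41.28 dB.
conveyor drive: 88 − 20·log₁₀(7.5/2.2) = 88 − 10.65 = 77.35 dB.
Σ 10^(L/10) = 5.430e+07 → L_total = 10·log₁₀(5.430e+07) = 77.35 dB.

77 dB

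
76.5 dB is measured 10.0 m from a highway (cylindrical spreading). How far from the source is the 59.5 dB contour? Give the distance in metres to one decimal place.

The 17.0 dB drop corresponds to a distance ratio of 10^(17.0/10) for a line source.
r₂ = 10.0·10^((76.5−59.5)/10) = 10.0·10^(17.0/10) = 501.19 m.

501.2 m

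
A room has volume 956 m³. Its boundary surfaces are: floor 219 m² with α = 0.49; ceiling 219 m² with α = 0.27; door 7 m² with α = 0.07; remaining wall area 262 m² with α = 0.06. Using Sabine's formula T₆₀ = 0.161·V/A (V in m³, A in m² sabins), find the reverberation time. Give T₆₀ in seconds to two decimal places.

0.84 s

Summing Sᵢαᵢ: 219·0.49 + 219·0.27 + 7·0.07 + 262·0.06 = 182.65 m².
T₆₀ = 0.161·V/A = 0.161·956/182.65 = 0.843 s.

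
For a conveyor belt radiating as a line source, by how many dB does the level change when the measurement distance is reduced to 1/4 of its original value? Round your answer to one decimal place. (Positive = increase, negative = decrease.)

+6.0 dB

Line-source spreading: ΔL = −10·log₁₀(r₂/r₁).
ΔL = −10·log₁₀(0.25) = +6.02 dB.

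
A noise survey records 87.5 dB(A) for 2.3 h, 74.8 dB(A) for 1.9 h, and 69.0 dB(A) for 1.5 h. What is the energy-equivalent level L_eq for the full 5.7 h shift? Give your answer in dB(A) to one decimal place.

83.8 dB(A)

Weight each interval's intensity by its duration and average over T = 5.7 h:
Σ tᵢ·10^(Lᵢ/10) = 2.3·10^(87.5/10) + 1.9·10^(74.8/10) + 1.5·10^(69.0/10) = 1.363e+09.
L_eq = 10·log₁₀(1.363e+09/5.7) = 83.79 dB(A).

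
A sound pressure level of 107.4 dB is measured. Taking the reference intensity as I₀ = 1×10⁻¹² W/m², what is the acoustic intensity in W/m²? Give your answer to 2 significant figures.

0.055 W/m²

I/I₀ = 10^(107.4/10) = 5.495e+10, so I = 5.495e+10 × 10⁻¹² W/m².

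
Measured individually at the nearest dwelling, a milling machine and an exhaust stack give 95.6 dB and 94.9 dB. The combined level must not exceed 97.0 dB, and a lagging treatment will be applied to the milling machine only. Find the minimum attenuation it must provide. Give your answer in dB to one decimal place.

2.8 dB

Everything except the milling machine sums to 10^(94.9/10) = 3.090e+09 in linear terms, 94.90 dB.
The limit corresponds to 10^(97.0/10) = 5.012e+09; subtracting the fixed part leaves 1.922e+09 for the milling machine, i.e. 92.84 dB.
So the milling machine must be reduced from 95.6 to 92.84 dB: IL = 2.76 dB.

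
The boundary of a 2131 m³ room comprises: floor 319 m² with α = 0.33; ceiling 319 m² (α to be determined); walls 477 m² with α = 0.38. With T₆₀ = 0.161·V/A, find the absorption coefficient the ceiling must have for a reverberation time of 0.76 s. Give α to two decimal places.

From T₆₀ = 0.161·V/A, the target T₆₀ = 0.76 s needs A = 0.161·2131/0.76 = 451.44 m².
Absorption from the other surfaces = 319·0.33 + 477·0.38 = 286.53 m², so the ceiling must supply 164.91 m² over 319 m².
α = 164.91/319 = 0.517.

0.52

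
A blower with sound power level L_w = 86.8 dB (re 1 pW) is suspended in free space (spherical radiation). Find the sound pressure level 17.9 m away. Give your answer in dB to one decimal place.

50.8 dB

Free-field spherical radiation: L_p = L_w − 10·log₁₀(4π·r²), r = 17.9 m.
4π·r² = 4026 m², 10·log₁₀ of that is 36.049 dB.
L_p = 86.8 − 36.049 = 50.75 dB.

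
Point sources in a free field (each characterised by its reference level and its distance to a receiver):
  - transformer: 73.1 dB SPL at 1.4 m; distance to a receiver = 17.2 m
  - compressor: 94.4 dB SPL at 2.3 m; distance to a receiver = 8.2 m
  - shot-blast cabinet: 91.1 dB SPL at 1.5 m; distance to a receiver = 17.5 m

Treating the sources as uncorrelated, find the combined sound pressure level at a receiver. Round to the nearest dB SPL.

84 dB SPL

Apply inverse-square spreading to bring every level to the receiver, then sum 10^(L/10).
transformer: 73.1 − 20·log₁₀(17.2/1.4) = 73.1 − 21.79 = 51.31 dB SPL.
compressor: 94.4 − 20·log₁₀(8.2/2.3) = 94.4 − 11.04 = 83.36 dB SPL.
shot-blast cabinet: 91.1 − 20·log₁₀(17.5/1.5) = 91.1 − 21.34 = 69.76 dB SPL.
Σ 10^(L/10) = 2.263e+08 → L_total = 10·log₁₀(2.263e+08) = 83.55 dB SPL.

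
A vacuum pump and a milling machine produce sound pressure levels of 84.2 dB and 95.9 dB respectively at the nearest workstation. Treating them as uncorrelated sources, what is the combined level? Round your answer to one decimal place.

For uncorrelated sources the intensities add, so convert each level to linear form, sum, and take 10·log₁₀ of the total.
Σ 10^(L/10) = 10^(84.2/10) + 10^(95.9/10) = 4.153e+09.
L_total = 10·log₁₀(4.153e+09) = 96.18 dB.

96.2 dB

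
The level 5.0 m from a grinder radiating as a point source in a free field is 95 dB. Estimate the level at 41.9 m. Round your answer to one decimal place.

For a point source, L₂ = L₁ − 20·log₁₀(r₂/r₁).
L₂ = 95 − 20·log₁₀(41.9/5.0) = 95 − 18.465 = 76.54 dB.

76.5 dB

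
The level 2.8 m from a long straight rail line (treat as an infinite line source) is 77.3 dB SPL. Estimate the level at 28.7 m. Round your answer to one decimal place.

67.2 dB SPL

Line-source attenuation: ΔL = 10·log₁₀(r₂/r₁) = 10·log₁₀(28.7/2.8) = 10.107 dB.
L₂ = 77.3 − 10·log₁₀(28.7/2.8) = 77.3 − 10.107 = 67.19 dB SPL.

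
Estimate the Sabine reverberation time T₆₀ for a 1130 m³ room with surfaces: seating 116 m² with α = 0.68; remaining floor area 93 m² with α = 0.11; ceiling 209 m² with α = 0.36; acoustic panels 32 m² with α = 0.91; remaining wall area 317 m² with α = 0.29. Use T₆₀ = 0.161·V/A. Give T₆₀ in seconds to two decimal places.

0.64 s

A = Σ Sᵢαᵢ = 116·0.68 + 93·0.11 + 209·0.36 + 32·0.91 + 317·0.29 = 285.40 m².
T₆₀ = 0.161 × 1130 / 285.40 = 0.637 s.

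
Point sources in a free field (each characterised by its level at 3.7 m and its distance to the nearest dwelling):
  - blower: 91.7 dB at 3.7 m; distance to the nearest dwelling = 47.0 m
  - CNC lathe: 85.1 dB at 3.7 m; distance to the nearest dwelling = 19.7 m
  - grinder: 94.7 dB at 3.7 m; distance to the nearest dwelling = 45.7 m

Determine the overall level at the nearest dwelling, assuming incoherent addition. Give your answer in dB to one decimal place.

First find each source's level at the receiver (point-source: −20·log₁₀(r/r_ref)), then combine on an intensity basis.
blower: 91.7 − 20·log₁₀(47.0/3.7) = 91.7 − 22.08 = 69.62 dB.
CNC lathe: 85.1 − 20·log₁₀(19.7/3.7) = 85.1 − 14.53 = 70.57 dB.
grinder: 94.7 − 20·log₁₀(45.7/3.7) = 94.7 − 21.83 = 72.87 dB.
Σ 10^(L/10) = 3.993e+07 → L_total = 10·log₁₀(3.993e+07) = 76.01 dB.

76.0 dB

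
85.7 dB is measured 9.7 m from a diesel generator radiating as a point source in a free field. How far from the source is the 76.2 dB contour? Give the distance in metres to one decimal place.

For a point source L₁ − L₂ = 20·log₁₀(r₂/r₁), so r₂ = r₁·10^((L₁−L₂)/20).
r₂ = 9.7·10^((85.7−76.2)/20) = 9.7·10^(9.5/20) = 28.96 m.

29.0 m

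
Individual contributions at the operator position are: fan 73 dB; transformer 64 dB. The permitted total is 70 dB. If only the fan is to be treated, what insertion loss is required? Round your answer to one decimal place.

4.3 dB

The untreated sources together contribute 10^(64/10) = 2.512e+06, i.e. 64.00 dB.
The limit corresponds to 10^(70/10) = 1.000e+07; subtracting the fixed part leaves 7.488e+06 for the fan, i.e. 68.74 dB.
So the fan must be reduced from 73 to 68.74 dB: IL = 4.26 dB.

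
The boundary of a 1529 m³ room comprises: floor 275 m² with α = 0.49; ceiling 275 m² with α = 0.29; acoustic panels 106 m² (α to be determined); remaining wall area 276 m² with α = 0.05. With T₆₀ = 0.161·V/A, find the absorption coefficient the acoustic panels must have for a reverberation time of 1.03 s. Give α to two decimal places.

Required total absorption A = 0.161·1529/1.03 = 239.00 m².
Absorption from the other surfaces = 275·0.49 + 275·0.29 + 276·0.05 = 228.30 m², so the acoustic panels must supply 10.70 m² over 106 m².
α = 10.70/106 = 0.101.

0.10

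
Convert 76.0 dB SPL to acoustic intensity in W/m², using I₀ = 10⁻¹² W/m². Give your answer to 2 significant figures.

4.0e-05 W/m²

I = I₀·10^(L/10) = 10⁻¹² × 10^(76.0/10) = 10^(-4.400).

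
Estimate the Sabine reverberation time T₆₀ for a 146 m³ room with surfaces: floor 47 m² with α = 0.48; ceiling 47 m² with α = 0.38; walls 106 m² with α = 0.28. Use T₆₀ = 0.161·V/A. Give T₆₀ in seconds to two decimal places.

Total absorption A = 47·0.48 + 47·0.38 + 106·0.28 = 70.10 m² sabins.
T₆₀ = 0.161 × 146 / 70.10 = 0.335 s.

0.34 s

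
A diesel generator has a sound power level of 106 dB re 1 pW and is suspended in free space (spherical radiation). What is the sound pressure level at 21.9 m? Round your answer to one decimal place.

The power spreads over a sphere of area 4π·r², so L_p = L_w − 10·log₁₀(4π·r²).
4π·r² = 6027 m², 10·log₁₀ of that is 37.801 dB.
L_p = 106 − 37.801 = 68.20 dB.

68.2 dB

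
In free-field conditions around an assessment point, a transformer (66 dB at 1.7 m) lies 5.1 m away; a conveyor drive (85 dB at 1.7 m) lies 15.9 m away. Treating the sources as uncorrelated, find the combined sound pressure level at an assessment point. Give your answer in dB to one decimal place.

Propagate each source to the receiver with L = L_ref − 20·log₁₀(r/r_ref), then add intensities.
transformer: 66 − 20·log₁₀(5.1/1.7) = 66 − 9.54 = 56.46 dB.
conveyor drive: 85 − 20·log₁₀(15.9/1.7) = 85 − 19.42 = 65.58 dB.
Σ 10^(L/10) = 4.057e+06 → L_total = 10·log₁₀(4.057e+06) = 66.08 dB.

66.1 dB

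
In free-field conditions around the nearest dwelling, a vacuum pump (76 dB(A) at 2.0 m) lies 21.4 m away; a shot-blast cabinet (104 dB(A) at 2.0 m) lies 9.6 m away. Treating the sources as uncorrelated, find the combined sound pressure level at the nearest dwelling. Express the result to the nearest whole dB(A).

Propagate each source to the receiver with L = L_ref − 20·log₁₀(r/r_ref), then add intensities.
vacuum pump: 76 − 20·log₁₀(21.4/2.0) = 76 − 20.59 = 55.41 dB(A).
shot-blast cabinet: 104 − 20·log₁₀(9.6/2.0) = 104 − 13.62 = 90.38 dB(A).
Σ 10^(L/10) = 1.091e+09 → L_total = 10·log₁₀(1.091e+09) = 90.38 dB(A).

90 dB(A)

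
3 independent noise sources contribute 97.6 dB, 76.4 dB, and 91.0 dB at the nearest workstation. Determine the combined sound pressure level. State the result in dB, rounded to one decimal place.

98.5 dB

Incoherent sources combine by intensity addition: L_total = 10·log₁₀(Σ 10^(L_i/10)).
Σ 10^(L/10) = 10^(97.6/10) + 10^(76.4/10) + 10^(91.0/10) = 7.057e+09.
L_total = 10·log₁₀(7.057e+09) = 98.49 dB.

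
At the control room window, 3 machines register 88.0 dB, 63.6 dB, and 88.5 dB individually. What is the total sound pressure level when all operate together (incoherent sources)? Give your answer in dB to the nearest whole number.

91 dB

For uncorrelated sources the intensities add, so convert each level to linear form, sum, and take 10·log₁₀ of the total.
Σ 10^(L/10) = 10^(88.0/10) + 10^(63.6/10) + 10^(88.5/10) = 1.341e+09.
L_total = 10·log₁₀(1.341e+09) = 91.27 dB.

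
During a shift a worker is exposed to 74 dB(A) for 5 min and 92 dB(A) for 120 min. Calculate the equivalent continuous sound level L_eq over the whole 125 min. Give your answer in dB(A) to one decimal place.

Weight each interval's intensity by its duration and average over T = 125 min:
Σ tᵢ·10^(Lᵢ/10) = 5·10^(74/10) + 120·10^(92/10) = 1.903e+11.
L_eq = 10·log₁₀(1.903e+11/125) = 91.83 dB(A).

91.8 dB(A)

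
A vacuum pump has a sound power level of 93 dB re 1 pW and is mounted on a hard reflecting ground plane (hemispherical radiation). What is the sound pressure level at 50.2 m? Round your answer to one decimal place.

51.0 dB

Free-field hemispherical radiation: L_p = L_w − 10·log₁₀(2π·r²), r = 50.2 m.
2π·r² = 1.583e+04 m², 10·log₁₀ of that is 41.996 dB.
L_p = 93 − 41.996 = 51.00 dB.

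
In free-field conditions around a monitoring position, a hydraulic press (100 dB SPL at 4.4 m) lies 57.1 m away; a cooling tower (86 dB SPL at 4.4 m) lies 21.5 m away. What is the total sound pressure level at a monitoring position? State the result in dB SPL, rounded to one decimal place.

78.8 dB SPL

First find each source's level at the receiver (point-source: −20·log₁₀(r/r_ref)), then combine on an intensity basis.
hydraulic press: 100 − 20·log₁₀(57.1/4.4) = 100 − 22.26 = 77.74 dB SPL.
cooling tower: 86 − 20·log₁₀(21.5/4.4) = 86 − 13.78 = 72.22 dB SPL.
Σ 10^(L/10) = 7.605e+07 → L_total = 10·log₁₀(7.605e+07) = 78.81 dB SPL.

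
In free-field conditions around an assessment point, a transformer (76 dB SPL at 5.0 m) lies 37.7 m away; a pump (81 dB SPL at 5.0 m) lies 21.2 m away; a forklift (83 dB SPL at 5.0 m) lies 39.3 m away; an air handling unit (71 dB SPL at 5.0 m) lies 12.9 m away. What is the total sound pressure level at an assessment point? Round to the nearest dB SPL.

Apply inverse-square spreading to bring every level to the receiver, then sum 10^(L/10).
transformer: 76 − 20·log₁₀(37.7/5.0) = 76 − 17.55 = 58.45 dB SPL.
pump: 81 − 20·log₁₀(21.2/5.0) = 81 − 12.55 = 68.45 dB SPL.
forklift: 83 − 20·log₁₀(39.3/5.0) = 83 − 17.91 = 65.09 dB SPL.
air handling unit: 71 − 20·log₁₀(12.9/5.0) = 71 − 8.23 = 62.77 dB SPL.
Σ 10^(L/10) = 1.282e+07 → L_total = 10·log₁₀(1.282e+07) = 71.08 dB SPL.

71 dB SPL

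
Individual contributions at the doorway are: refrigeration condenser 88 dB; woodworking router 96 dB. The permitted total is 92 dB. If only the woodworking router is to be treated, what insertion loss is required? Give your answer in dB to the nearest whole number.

6 dB

Everything except the woodworking router sums to 10^(88/10) = 6.310e+08 in linear terms, 88.00 dB.
To meet 92 dB overall, the treated woodworking router may contribute at most 10^(92/10) − 6.310e+08 = 9.539e+08, i.e. 89.80 dB.
So the woodworking router must be reduced from 96 to 89.80 dB: IL = 6.20 dB.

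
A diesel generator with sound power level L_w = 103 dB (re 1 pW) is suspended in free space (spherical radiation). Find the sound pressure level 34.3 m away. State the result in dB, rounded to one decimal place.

The power spreads over a sphere of area 4π·r², so L_p = L_w − 10·log₁₀(4π·r²).
4π·r² = 1.478e+04 m², 10·log₁₀ of that is 41.698 dB.
L_p = 103 − 41.698 = 61.30 dB.

61.3 dB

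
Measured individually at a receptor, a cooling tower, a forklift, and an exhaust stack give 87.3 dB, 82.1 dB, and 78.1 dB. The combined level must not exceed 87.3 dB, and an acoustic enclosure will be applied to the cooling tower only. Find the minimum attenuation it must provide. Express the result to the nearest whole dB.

The untreated sources together contribute 10^(82.1/10) + 10^(78.1/10) = 2.267e+08, i.e. 83.56 dB.
The limit corresponds to 10^(87.3/10) = 5.370e+08; subtracting the fixed part leaves 3.103e+08 for the cooling tower, i.e. 84.92 dB.
Required insertion loss = 87.3 − 84.92 = 2.38 dB.

2 dB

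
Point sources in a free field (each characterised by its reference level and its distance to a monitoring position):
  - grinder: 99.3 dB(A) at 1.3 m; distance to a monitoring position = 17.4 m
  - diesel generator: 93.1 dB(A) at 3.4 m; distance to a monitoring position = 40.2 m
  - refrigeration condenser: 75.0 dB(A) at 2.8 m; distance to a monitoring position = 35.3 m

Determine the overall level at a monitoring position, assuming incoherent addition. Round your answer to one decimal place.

77.9 dB(A)

Propagate each source to the receiver with L = L_ref − 20·log₁₀(r/r_ref), then add intensities.
grinder: 99.3 − 20·log₁₀(17.4/1.3) = 99.3 − 22.53 = 76.77 dB(A).
diesel generator: 93.1 − 20·log₁₀(40.2/3.4) = 93.1 − 21.45 = 71.65 dB(A).
refrigeration condenser: 75.0 − 20·log₁₀(35.3/2.8) = 75.0 − 22.01 = 52.99 dB(A).
Σ 10^(L/10) = 6.231e+07 → L_total = 10·log₁₀(6.231e+07) = 77.95 dB(A).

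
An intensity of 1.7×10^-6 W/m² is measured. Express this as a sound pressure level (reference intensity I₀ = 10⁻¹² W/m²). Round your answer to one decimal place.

62.3 dB

L = 10·log₁₀(I/I₀) = 10·log₁₀(1.7×10^-6/10⁻¹²) = 10·log₁₀(1.7×10^6).
L = 10·(0.2304 + 6) = 62.30 dB.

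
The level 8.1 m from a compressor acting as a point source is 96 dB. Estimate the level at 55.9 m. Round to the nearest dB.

For a point source, L₂ = L₁ − 20·log₁₀(r₂/r₁).
L₂ = 96 − 20·log₁₀(55.9/8.1) = 96 − 16.779 = 79.22 dB.

79 dB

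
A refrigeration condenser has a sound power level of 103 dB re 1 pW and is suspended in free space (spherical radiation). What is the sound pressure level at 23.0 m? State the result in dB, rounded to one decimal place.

64.8 dB

L_p = L_w − 10·log₁₀(4π·r²) with r = 23.0 m.
4π·r² = 6648 m², 10·log₁₀ of that is 38.227 dB.
L_p = 103 − 38.227 = 64.77 dB.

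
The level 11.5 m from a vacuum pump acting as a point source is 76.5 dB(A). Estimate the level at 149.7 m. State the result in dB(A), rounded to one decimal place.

Spherical spreading from a point source gives a 20·log₁₀(r₂/r₁) drop.
L₂ = 76.5 − 20·log₁₀(149.7/11.5) = 76.5 − 22.290 = 54.21 dB(A).

54.2 dB(A)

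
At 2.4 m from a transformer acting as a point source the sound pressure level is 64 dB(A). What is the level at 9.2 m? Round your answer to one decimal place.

Spherical spreading from a point source gives a 20·log₁₀(r₂/r₁) drop.
L₂ = 64 − 20·log₁₀(9.2/2.4) = 64 − 11.672 = 52.33 dB(A).

52.3 dB(A)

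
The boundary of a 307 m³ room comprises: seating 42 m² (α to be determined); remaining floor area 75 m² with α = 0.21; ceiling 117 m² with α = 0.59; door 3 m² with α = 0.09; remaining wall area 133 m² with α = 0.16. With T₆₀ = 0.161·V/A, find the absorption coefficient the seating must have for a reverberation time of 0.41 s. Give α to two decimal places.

0.34

Required total absorption A = 0.161·307/0.41 = 120.55 m².
Absorption from the other surfaces = 75·0.21 + 117·0.59 + 3·0.09 + 133·0.16 = 106.33 m², so the seating must supply 14.22 m² over 42 m².
α = 14.22/42 = 0.339.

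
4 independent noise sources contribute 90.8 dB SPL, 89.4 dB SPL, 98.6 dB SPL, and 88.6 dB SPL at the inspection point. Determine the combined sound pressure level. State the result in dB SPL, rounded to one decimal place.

For uncorrelated sources the intensities add, so convert each level to linear form, sum, and take 10·log₁₀ of the total.
Σ 10^(L/10) = 10^(90.8/10) + 10^(89.4/10) + 10^(98.6/10) + 10^(88.6/10) = 1.004e+10.
L_total = 10·log₁₀(1.004e+10) = 100.02 dB SPL.

100.0 dB SPL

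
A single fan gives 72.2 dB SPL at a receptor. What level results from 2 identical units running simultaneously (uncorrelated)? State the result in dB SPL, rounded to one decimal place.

With 2 equal, uncorrelated contributions the intensity is 2× that of one unit, giving a rise of 10·log₁₀ 2.
L_total = 72.2 + 10·log₁₀(2) = 72.2 + 3.010 = 75.21 dB SPL.

75.2 dB SPL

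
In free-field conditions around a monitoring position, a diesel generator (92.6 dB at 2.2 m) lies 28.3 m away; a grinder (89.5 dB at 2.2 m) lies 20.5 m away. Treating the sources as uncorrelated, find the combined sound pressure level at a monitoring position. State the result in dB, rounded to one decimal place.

73.3 dB

First find each source's level at the receiver (point-source: −20·log₁₀(r/r_ref)), then combine on an intensity basis.
diesel generator: 92.6 − 20·log₁₀(28.3/2.2) = 92.6 − 22.19 = 70.41 dB.
grinder: 89.5 − 20·log₁₀(20.5/2.2) = 89.5 − 19.39 = 70.11 dB.
Σ 10^(L/10) = 2.126e+07 → L_total = 10·log₁₀(2.126e+07) = 73.28 dB.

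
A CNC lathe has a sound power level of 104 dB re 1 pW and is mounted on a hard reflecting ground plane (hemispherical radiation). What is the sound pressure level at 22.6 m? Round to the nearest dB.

L_p = L_w − 10·log₁₀(2π·r²) with r = 22.6 m.
2π·r² = 3209 m², 10·log₁₀ of that is 35.064 dB.
L_p = 104 − 35.064 = 68.94 dB.

69 dB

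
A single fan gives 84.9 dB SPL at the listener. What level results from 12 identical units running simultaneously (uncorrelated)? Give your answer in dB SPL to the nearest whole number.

96 dB SPL

L_total = L₁ + 10·log₁₀ N for N identical incoherent sources.
L_total = 84.9 + 10·log₁₀(12) = 84.9 + 10.792 = 95.69 dB SPL.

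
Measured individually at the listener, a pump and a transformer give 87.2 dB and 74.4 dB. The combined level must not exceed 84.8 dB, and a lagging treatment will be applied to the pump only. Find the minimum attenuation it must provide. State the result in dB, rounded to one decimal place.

2.8 dB

Everything except the pump sums to 10^(74.4/10) = 2.754e+07 in linear terms, 74.40 dB.
The limit corresponds to 10^(84.8/10) = 3.020e+08; subtracting the fixed part leaves 2.745e+08 for the pump, i.e. 84.38 dB.
So the pump must be reduced from 87.2 to 84.38 dB: IL = 2.82 dB.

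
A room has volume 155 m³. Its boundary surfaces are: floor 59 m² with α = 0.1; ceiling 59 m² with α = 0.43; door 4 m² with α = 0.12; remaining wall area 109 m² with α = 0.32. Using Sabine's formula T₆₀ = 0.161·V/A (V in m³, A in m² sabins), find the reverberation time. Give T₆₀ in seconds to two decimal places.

A = Σ Sᵢαᵢ = 59·0.1 + 59·0.43 + 4·0.12 + 109·0.32 = 66.63 m².
T₆₀ = 0.161 × 155 / 66.63 = 0.375 s.

0.37 s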